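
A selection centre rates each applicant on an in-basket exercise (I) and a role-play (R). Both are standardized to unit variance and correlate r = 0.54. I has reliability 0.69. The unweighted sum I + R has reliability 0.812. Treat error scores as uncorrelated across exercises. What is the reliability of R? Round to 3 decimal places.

Var(I+R) = 2 + 2·0.54 = 3.080.
True-score variance = ρ_I + ρ_R + 2·0.54, so 0.812 = (0.69 + ρ_R + 1.08) / 3.080.
ρ_R = 0.812·3.080 − 0.69 − 1.08 = 0.731.

0.731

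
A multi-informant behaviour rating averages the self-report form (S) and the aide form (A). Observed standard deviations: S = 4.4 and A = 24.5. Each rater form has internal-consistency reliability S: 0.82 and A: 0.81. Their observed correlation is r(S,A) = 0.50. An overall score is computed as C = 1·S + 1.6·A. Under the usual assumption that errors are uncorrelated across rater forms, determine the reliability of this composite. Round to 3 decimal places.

Var(C) = 4.4² + 1.6²·24.5² + 2·[1.6·4.4·24.5·0.50] = 1556 + 172.48 = 1728.48.
Because errors are independent across components, Cov(Tᵢ,Tⱼ) = Cov(Xᵢ,Xⱼ); the off-diagonal part of the true-score variance is the same as above.
True-score variance = [4.4²·0.82 + 1.6²·24.5²·0.81] + 172.48 = 1260.55 + 172.48 = 1433.03.
Reliability = 1433.03 / 1728.48 = 0.829.

0.829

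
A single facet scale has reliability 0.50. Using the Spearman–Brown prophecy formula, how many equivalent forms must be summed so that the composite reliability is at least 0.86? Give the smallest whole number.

7

k ≥ ρ*(1−ρ₁)/(ρ₁(1−ρ*)) = 0.86·0.50 / (0.50·0.14) = 6.143.
Smallest integer k = 7.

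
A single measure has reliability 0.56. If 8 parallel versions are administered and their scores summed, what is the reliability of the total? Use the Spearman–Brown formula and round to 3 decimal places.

0.911

ρ_k = kρ / (1 + (k−1)ρ) = 8·0.56 / (1 + 7·0.56) = 4.480 / 4.920 = 0.911.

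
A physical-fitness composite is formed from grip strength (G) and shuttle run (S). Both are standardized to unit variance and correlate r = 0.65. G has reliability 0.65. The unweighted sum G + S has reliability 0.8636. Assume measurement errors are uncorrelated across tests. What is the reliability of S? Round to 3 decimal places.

Var(G+S) = 2 + 2·0.65 = 3.300.
True-score variance = ρ_G + ρ_S + 2·0.65, so 0.8636 = (0.65 + ρ_S + 1.30) / 3.300.
ρ_S = 0.8636·3.300 − 0.65 − 1.30 = 0.900.

0.900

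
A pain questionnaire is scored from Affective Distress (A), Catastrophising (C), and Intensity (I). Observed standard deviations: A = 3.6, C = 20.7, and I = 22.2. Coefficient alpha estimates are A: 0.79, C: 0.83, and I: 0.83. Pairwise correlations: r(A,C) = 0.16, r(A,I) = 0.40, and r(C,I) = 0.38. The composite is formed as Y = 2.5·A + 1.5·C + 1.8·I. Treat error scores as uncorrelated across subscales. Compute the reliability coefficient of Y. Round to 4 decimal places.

Var(Y) = 2.5²·3.6² + 1.5²·20.7² + 1.8²·22.2² + 2·[3.75·3.6·20.7·0.16 + 4.5·3.6·22.2·0.40 + 2.7·20.7·22.2·0.38] = 2641.9 + 1320.11 = 3962.02.
With uncorrelated errors the cross-covariances are all true-score covariance, so they carry over unchanged; only the diagonal terms shrink to ρᵢσᵢ².
True-score variance = [2.5²·3.6²·0.79 + 1.5²·20.7²·0.83 + 1.8²·22.2²·0.83] + 1320.11 = 2189.54 + 1320.11 = 3509.65.
Reliability = 3509.65 / 3962.02 = 0.8858.

0.8858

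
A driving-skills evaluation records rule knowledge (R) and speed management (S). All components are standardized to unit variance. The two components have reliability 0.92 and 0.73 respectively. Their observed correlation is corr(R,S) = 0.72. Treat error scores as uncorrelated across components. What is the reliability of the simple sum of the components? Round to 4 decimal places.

0.8983

Var(R+S) = 2 + 2·[0.72] = 2 + 1.44 = 3.44.
Because errors are independent across components, Cov(Tᵢ,Tⱼ) = Cov(Xᵢ,Xⱼ); the off-diagonal part of the true-score variance is the same as above.
True-score variance = [0.92 + 0.73] + 1.44 = 1.65 + 1.44 = 3.09.
Reliability = 3.09 / 3.44 = 0.8983.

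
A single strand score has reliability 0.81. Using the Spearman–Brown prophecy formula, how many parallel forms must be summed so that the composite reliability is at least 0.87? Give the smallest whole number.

k ≥ ρ*(1−ρ₁)/(ρ₁(1−ρ*)) = 0.87·0.19 / (0.81·0.13) = 1.570.
Smallest integer k = 2.

2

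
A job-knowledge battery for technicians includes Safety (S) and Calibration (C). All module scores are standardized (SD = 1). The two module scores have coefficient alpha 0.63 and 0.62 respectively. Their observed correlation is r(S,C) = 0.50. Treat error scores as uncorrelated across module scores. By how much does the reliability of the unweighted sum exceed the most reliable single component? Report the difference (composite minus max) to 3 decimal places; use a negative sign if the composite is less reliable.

Var(sum) = 2 + 1 = 3; true-score variance = 1.25 + 1 = 2.25; composite reliability = 0.7500.
Max component reliability = 0.6300.
Difference = 0.7500 − 0.6300 = 0.120.

0.120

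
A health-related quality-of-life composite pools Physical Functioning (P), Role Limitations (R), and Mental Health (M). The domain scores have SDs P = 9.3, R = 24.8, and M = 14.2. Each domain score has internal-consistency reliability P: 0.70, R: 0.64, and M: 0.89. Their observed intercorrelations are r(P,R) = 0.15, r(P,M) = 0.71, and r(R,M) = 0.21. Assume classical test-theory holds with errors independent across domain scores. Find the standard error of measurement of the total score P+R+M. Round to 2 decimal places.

16.42

Var(total) = 903.17 + 404.624 = 1307.79.
True-score variance = 633.628 + 404.624 = 1038.25, so reliability = 0.7939.
Error variance = 1307.79 − 1038.25 = 269.542; SEM = √269.542 = 16.42.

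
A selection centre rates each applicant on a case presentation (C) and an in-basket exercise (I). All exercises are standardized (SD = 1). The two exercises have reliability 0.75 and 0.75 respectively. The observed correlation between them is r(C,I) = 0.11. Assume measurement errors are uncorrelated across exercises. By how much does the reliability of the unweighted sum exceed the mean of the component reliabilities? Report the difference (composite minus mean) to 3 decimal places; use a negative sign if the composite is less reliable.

0.025

Var(sum) = 2 + 0.22 = 2.22; true-score variance = 1.5 + 0.22 = 1.72; composite reliability = 0.7748.
Mean component reliability = 0.7500.
Difference = 0.7748 − 0.7500 = 0.025.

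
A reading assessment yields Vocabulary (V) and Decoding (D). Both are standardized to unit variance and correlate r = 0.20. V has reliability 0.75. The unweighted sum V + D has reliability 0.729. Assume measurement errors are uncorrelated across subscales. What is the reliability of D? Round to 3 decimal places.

0.600

Var(V+D) = 2 + 2·0.20 = 2.400.
True-score variance = ρ_V + ρ_D + 2·0.20, so 0.729 = (0.75 + ρ_D + 0.40) / 2.400.
ρ_D = 0.729·2.400 − 0.75 − 0.40 = 0.600.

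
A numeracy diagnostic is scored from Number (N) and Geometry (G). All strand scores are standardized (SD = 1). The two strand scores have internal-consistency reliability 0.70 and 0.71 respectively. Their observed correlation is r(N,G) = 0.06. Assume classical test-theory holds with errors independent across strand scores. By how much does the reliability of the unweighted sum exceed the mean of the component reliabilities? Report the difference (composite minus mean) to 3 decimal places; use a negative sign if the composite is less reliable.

0.017

Var(sum) = 2 + 0.12 = 2.12; true-score variance = 1.41 + 0.12 = 1.53; composite reliability = 0.7217.
Mean component reliability = 0.7050.
Difference = 0.7217 − 0.7050 = 0.017.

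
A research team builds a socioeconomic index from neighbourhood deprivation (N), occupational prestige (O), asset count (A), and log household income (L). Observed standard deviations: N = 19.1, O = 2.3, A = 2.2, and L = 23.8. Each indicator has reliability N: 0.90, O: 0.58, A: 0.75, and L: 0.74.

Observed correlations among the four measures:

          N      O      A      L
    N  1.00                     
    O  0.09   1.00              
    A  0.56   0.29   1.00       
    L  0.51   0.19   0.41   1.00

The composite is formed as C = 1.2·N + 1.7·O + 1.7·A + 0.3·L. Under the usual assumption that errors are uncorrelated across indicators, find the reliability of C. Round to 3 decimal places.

0.918

Var(C) = 1.2²·19.1² + 1.7²·2.3² + 1.7²·2.2² + 0.3²·23.8² + 2·[2.04·19.1·2.3·0.09 + 2.04·19.1·2.2·0.56 + 0.36·19.1·23.8·0.51 + 2.89·2.3·2.2·0.29 + 0.51·2.3·23.8·0.19 + 0.51·2.2·23.8·0.41] = 605.582 + 320.047 = 925.629.
Under uncorrelated errors the observed covariances equal the true-score covariances, so only the own-variance terms attenuate.
True-score variance = [1.2²·19.1²·0.90 + 1.7²·2.3²·0.58 + 1.7²·2.2²·0.75 + 0.3²·23.8²·0.74] + 320.047 = 529.876 + 320.047 = 849.924.
Reliability = 849.924 / 925.629 = 0.918.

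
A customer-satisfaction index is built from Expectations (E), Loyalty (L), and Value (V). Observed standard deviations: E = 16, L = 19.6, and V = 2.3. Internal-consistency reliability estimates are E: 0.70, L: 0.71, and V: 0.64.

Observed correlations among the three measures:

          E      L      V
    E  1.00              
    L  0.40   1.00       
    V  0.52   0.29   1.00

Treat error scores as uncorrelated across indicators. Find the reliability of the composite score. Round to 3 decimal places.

0.802

Var(E+L+V) = 16² + 19.6² + 2.3² + 2·[16·19.6·0.40 + 16·2.3·0.52 + 19.6·2.3·0.29] = 645.45 + 315.298 = 960.748.
Because errors are independent across components, Cov(Tᵢ,Tⱼ) = Cov(Xᵢ,Xⱼ); the off-diagonal part of the true-score variance is the same as above.
True-score variance = [16²·0.70 + 19.6²·0.71 + 2.3²·0.64] + 315.298 = 455.339 + 315.298 = 770.638.
Reliability = 770.638 / 960.748 = 0.802.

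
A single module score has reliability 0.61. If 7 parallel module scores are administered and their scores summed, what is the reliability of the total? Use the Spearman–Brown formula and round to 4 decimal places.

0.9163

ρ_k = kρ / (1 + (k−1)ρ) = 7·0.61 / (1 + 6·0.61) = 4.270 / 4.660 = 0.9163.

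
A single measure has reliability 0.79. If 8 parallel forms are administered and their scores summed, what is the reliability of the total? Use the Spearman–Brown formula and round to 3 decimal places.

ρ_k = kρ / (1 + (k−1)ρ) = 8·0.79 / (1 + 7·0.79) = 6.320 / 6.530 = 0.968.

0.968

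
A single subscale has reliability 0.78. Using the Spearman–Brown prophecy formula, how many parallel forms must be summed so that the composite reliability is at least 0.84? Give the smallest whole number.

2

k ≥ ρ*(1−ρ₁)/(ρ₁(1−ρ*)) = 0.84·0.22 / (0.78·0.16) = 1.481.
Smallest integer k = 2.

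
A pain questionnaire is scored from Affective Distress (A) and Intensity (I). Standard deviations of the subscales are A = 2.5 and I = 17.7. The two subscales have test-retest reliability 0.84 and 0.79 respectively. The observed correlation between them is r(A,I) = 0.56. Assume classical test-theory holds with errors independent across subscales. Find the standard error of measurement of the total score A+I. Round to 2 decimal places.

Var(total) = 319.54 + 49.56 = 369.1.
True-score variance = 252.749 + 49.56 = 302.309, so reliability = 0.8190.
Error variance = 369.1 − 302.309 = 66.7909; SEM = √66.7909 = 8.17.

8.17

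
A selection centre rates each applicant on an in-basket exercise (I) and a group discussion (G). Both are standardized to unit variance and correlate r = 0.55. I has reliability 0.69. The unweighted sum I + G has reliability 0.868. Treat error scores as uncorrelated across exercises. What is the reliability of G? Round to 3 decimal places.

0.901

Var(I+G) = 2 + 2·0.55 = 3.100.
True-score variance = ρ_I + ρ_G + 2·0.55, so 0.868 = (0.69 + ρ_G + 1.10) / 3.100.
ρ_G = 0.868·3.100 − 0.69 − 1.10 = 0.901.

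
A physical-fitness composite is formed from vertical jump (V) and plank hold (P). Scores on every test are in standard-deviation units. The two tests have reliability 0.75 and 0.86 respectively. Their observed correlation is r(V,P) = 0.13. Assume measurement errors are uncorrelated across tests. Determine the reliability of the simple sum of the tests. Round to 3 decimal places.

0.827

Var(V+P) = 2 + 2·[0.13] = 2 + 0.26 = 2.26.
Under uncorrelated errors the observed covariances equal the true-score covariances, so only the own-variance terms attenuate.
True-score variance = [0.75 + 0.86] + 0.26 = 1.61 + 0.26 = 1.87.
Reliability = 1.87 / 2.26 = 0.827.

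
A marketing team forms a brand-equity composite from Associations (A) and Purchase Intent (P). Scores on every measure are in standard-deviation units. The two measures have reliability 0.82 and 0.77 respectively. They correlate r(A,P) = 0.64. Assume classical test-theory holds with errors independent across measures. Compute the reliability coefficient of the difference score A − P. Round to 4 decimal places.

Var(A−P) = 1 + 1 − 2·0.64 = 2 − 1.28 = 0.72.
Under uncorrelated errors the observed covariances equal the true-score covariances, so only the own-variance terms attenuate.
True-score variance = [0.82 + 0.77] − 1.28 = 1.59 − 1.28 = 0.31.
Reliability = 0.31 / 0.72 = 0.4306.

0.4306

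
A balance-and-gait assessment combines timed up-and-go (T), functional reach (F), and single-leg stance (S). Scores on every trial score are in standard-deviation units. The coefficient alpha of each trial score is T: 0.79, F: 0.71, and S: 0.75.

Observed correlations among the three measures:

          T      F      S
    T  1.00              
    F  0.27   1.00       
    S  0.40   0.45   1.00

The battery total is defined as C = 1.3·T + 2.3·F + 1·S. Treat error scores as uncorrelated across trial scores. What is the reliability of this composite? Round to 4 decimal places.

Var(C) = 1.3² + 2.3² + 1 + 2·[2.99·0.27 + 1.3·0.40 + 2.3·0.45] = 7.98 + 4.7246 = 12.7046.
Under uncorrelated errors the observed covariances equal the true-score covariances, so only the own-variance terms attenuate.
True-score variance = [1.3²·0.79 + 2.3²·0.71 + 0.75] + 4.7246 = 5.841 + 4.7246 = 10.5656.
Reliability = 10.5656 / 12.7046 = 0.8316.

0.8316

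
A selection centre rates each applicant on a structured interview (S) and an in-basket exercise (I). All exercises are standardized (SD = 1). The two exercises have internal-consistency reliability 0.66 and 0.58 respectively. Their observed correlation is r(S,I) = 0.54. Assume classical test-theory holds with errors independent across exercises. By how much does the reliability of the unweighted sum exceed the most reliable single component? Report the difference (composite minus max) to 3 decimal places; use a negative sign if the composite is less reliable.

0.093

Var(sum) = 2 + 1.08 = 3.08; true-score variance = 1.24 + 1.08 = 2.32; composite reliability = 0.7532.
Max component reliability = 0.6600.
Difference = 0.7532 − 0.6600 = 0.093.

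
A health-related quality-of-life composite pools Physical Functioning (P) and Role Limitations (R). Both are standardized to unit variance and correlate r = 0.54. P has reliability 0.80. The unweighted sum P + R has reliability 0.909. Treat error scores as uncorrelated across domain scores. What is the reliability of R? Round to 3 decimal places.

Var(P+R) = 2 + 2·0.54 = 3.080.
True-score variance = ρ_P + ρ_R + 2·0.54, so 0.909 = (0.80 + ρ_R + 1.08) / 3.080.
ρ_R = 0.909·3.080 − 0.80 − 1.08 = 0.920.

0.920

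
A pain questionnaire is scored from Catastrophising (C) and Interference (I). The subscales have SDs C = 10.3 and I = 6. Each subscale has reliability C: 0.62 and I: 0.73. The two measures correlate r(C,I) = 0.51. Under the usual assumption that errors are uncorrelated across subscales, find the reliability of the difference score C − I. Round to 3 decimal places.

0.367

Var(C−I) = 10.3² + 6² − 2·10.3·6·0.51 = 142.09 − 63.036 = 79.054.
With uncorrelated errors the cross-covariances are all true-score covariance, so they carry over unchanged; only the diagonal terms shrink to ρᵢσᵢ².
True-score variance = [10.3²·0.62 + 6²·0.73] − 63.036 = 92.0558 − 63.036 = 29.0198.
Reliability = 29.0198 / 79.054 = 0.367.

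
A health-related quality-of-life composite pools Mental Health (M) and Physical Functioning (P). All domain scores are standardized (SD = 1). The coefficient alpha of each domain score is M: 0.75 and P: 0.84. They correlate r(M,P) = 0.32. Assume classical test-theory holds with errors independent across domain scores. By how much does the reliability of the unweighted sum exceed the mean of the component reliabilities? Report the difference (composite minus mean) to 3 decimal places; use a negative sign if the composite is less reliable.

Var(sum) = 2 + 0.64 = 2.64; true-score variance = 1.59 + 0.64 = 2.23; composite reliability = 0.8447.
Mean component reliability = 0.7950.
Difference = 0.8447 − 0.7950 = 0.050.

0.050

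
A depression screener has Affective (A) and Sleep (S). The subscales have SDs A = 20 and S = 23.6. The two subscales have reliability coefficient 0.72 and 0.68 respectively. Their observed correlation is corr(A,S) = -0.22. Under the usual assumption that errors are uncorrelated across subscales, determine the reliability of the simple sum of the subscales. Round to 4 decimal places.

0.6127

Var(A+S) = 20² + 23.6² + 2·[20·23.6·(-0.22)] = 956.96 − 207.68 = 749.28.
Because errors are independent across components, Cov(Tᵢ,Tⱼ) = Cov(Xᵢ,Xⱼ); the off-diagonal part of the true-score variance is the same as above.
True-score variance = [20²·0.72 + 23.6²·0.68] − 207.68 = 666.733 − 207.68 = 459.053.
Reliability = 459.053 / 749.28 = 0.6127.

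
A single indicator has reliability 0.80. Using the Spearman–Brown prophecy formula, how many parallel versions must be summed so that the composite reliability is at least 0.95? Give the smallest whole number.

5

k ≥ ρ*(1−ρ₁)/(ρ₁(1−ρ*)) = 0.95·0.20 / (0.80·0.05) = 4.750.
Smallest integer k = 5.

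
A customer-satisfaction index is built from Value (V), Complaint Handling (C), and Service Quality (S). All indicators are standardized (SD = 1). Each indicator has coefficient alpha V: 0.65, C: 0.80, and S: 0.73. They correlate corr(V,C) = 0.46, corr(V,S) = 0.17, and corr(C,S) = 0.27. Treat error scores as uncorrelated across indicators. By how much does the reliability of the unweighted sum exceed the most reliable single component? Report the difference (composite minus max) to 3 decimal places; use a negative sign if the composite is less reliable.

0.029

Var(sum) = 3 + 1.8 = 4.8; true-score variance = 2.18 + 1.8 = 3.98; composite reliability = 0.8292.
Max component reliability = 0.8000.
Difference = 0.8292 − 0.8000 = 0.029.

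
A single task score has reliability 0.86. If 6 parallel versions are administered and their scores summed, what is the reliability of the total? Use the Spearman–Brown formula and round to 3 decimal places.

0.974

ρ_k = kρ / (1 + (k−1)ρ) = 6·0.86 / (1 + 5·0.86) = 5.160 / 5.300 = 0.974.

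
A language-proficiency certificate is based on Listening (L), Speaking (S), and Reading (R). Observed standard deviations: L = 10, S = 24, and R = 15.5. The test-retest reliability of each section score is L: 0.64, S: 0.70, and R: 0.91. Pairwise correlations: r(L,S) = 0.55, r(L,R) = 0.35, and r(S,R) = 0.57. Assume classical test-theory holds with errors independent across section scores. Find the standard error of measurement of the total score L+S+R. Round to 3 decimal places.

15.180

Var(total) = 916.25 + 796.58 = 1712.83.
True-score variance = 685.827 + 796.58 = 1482.41, so reliability = 0.8655.
Error variance = 1712.83 − 1482.41 = 230.423; SEM = √230.423 = 15.180.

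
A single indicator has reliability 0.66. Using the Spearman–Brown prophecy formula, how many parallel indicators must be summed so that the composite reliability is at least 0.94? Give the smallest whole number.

k ≥ ρ*(1−ρ₁)/(ρ₁(1−ρ*)) = 0.94·0.34 / (0.66·0.06) = 8.071.
Smallest integer k = 9.

9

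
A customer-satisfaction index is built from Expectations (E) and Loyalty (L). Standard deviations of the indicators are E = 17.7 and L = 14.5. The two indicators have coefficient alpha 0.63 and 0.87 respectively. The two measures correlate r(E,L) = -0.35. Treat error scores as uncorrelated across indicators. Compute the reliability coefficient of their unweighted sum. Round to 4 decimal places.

Var(E+L) = 17.7² + 14.5² + 2·[17.7·14.5·(-0.35)] = 523.54 − 179.655 = 343.885.
With uncorrelated errors the cross-covariances are all true-score covariance, so they carry over unchanged; only the diagonal terms shrink to ρᵢσᵢ².
True-score variance = [17.7²·0.63 + 14.5²·0.87] − 179.655 = 380.29 − 179.655 = 200.635.
Reliability = 200.635 / 343.885 = 0.5834.

0.5834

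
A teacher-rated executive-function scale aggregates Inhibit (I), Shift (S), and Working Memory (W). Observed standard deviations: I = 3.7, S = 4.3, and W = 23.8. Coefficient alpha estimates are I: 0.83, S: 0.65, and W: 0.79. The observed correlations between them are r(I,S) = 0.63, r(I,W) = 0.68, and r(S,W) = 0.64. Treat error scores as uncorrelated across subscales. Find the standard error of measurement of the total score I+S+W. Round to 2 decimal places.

Var(total) = 598.62 + 270.803 = 869.423.
True-score variance = 470.869 + 270.803 = 741.672, so reliability = 0.8531.
Error variance = 869.423 − 741.672 = 127.751; SEM = √127.751 = 11.30.

11.30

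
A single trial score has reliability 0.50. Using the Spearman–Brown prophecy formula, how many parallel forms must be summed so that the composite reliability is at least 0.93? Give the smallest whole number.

14

k ≥ ρ*(1−ρ₁)/(ρ₁(1−ρ*)) = 0.93·0.50 / (0.50·0.07) = 13.286.
Smallest integer k = 14.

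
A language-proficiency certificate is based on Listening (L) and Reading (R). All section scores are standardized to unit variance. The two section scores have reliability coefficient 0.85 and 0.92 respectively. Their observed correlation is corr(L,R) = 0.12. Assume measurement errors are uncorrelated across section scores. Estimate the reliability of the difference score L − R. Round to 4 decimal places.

0.8693

Var(L−R) = 1 + 1 − 2·0.12 = 2 − 0.24 = 1.76.
Because errors are independent across components, Cov(Tᵢ,Tⱼ) = Cov(Xᵢ,Xⱼ); the off-diagonal part of the true-score variance is the same as above.
True-score variance = [0.85 + 0.92] − 0.24 = 1.77 − 0.24 = 1.53.
Reliability = 1.53 / 1.76 = 0.8693.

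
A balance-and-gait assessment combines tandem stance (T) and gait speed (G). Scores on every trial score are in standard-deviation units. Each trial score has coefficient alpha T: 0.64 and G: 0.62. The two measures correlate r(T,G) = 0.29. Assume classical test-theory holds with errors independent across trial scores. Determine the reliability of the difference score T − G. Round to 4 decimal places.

Var(T−G) = 1 + 1 − 2·0.29 = 2 − 0.58 = 1.42.
Under uncorrelated errors the observed covariances equal the true-score covariances, so only the own-variance terms attenuate.
True-score variance = [0.64 + 0.62] − 0.58 = 1.26 − 0.58 = 0.68.
Reliability = 0.68 / 1.42 = 0.4789.

0.4789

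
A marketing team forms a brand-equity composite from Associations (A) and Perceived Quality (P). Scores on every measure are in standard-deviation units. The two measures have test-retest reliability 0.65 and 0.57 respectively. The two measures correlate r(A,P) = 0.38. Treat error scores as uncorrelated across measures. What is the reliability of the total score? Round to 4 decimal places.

0.7174

Var(A+P) = 2 + 2·[0.38] = 2 + 0.76 = 2.76.
Because errors are independent across components, Cov(Tᵢ,Tⱼ) = Cov(Xᵢ,Xⱼ); the off-diagonal part of the true-score variance is the same as above.
True-score variance = [0.65 + 0.57] + 0.76 = 1.22 + 0.76 = 1.98.
Reliability = 1.98 / 2.76 = 0.7174.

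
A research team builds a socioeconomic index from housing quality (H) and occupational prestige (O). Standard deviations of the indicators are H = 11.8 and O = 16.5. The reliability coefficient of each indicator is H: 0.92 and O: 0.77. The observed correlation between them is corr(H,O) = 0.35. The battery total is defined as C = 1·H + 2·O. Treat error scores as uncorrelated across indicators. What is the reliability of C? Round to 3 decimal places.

Var(C) = 11.8² + 2²·16.5² + 2·[2·11.8·16.5·0.35] = 1228.24 + 272.58 = 1500.82.
Under uncorrelated errors the observed covariances equal the true-score covariances, so only the own-variance terms attenuate.
True-score variance = [11.8²·0.92 + 2²·16.5²·0.77] + 272.58 = 966.631 + 272.58 = 1239.21.
Reliability = 1239.21 / 1500.82 = 0.826.

0.826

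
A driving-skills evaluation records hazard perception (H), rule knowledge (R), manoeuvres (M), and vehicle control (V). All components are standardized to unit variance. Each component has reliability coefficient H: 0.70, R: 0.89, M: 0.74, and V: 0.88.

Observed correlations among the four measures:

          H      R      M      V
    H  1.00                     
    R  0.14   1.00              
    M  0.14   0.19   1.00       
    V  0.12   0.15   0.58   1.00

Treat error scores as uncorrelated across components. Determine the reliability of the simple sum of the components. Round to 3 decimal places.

0.881

Var(H+R+M+V) = 4 + 2·[0.14 + 0.14 + 0.12 + 0.19 + 0.15 + 0.58] = 4 + 2.64 = 6.64.
Under uncorrelated errors the observed covariances equal the true-score covariances, so only the own-variance terms attenuate.
True-score variance = [0.70 + 0.89 + 0.74 + 0.88] + 2.64 = 3.21 + 2.64 = 5.85.
Reliability = 5.85 / 6.64 = 0.881.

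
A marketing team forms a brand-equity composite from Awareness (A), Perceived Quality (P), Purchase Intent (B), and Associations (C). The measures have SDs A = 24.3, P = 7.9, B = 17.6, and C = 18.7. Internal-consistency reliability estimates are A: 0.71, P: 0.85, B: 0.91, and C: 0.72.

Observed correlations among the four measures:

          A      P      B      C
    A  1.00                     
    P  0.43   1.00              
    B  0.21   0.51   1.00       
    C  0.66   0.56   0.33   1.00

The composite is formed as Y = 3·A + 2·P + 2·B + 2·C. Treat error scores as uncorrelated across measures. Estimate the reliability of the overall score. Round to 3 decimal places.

Var(Y) = 3²·24.3² + 2²·7.9² + 2²·17.6² + 2²·18.7² + 2·[6·24.3·7.9·0.43 + 6·24.3·17.6·0.21 + 6·24.3·18.7·0.66 + 4·7.9·17.6·0.51 + 4·7.9·18.7·0.56 + 4·17.6·18.7·0.33] = 8201.85 + 7765.24 = 15967.1.
Under uncorrelated errors the observed covariances equal the true-score covariances, so only the own-variance terms attenuate.
True-score variance = [3²·24.3²·0.71 + 2²·7.9²·0.85 + 2²·17.6²·0.91 + 2²·18.7²·0.72] + 7765.24 = 6120.06 + 7765.24 = 13885.3.
Reliability = 13885.3 / 15967.1 = 0.870.

0.870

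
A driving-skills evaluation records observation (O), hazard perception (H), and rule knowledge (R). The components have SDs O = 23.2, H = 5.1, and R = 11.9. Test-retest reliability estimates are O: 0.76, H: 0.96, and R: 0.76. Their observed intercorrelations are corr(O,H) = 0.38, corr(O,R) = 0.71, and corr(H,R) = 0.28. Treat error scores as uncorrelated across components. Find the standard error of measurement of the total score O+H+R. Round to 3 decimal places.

Var(total) = 705.86 + 515.943 = 1221.8.
True-score variance = 541.656 + 515.943 = 1057.6, so reliability = 0.8656.
Error variance = 1221.8 − 1057.6 = 164.204; SEM = √164.204 = 12.814.

12.814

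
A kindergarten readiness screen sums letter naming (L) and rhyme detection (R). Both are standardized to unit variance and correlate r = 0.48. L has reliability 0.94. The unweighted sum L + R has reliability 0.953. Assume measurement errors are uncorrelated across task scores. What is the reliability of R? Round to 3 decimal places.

Var(L+R) = 2 + 2·0.48 = 2.960.
True-score variance = ρ_L + ρ_R + 2·0.48, so 0.953 = (0.94 + ρ_R + 0.96) / 2.960.
ρ_R = 0.953·2.960 − 0.94 − 0.96 = 0.921.

0.921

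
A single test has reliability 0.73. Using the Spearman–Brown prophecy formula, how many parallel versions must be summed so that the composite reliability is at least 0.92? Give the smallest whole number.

k ≥ ρ*(1−ρ₁)/(ρ₁(1−ρ*)) = 0.92·0.27 / (0.73·0.08) = 4.253.
Smallest integer k = 5.

5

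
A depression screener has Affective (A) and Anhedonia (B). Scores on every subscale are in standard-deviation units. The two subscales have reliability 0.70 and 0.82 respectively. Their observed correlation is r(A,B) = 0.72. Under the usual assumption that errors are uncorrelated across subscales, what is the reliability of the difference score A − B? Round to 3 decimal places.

0.143

Var(A−B) = 1 + 1 − 2·0.72 = 2 − 1.44 = 0.56.
With uncorrelated errors the cross-covariances are all true-score covariance, so they carry over unchanged; only the diagonal terms shrink to ρᵢσᵢ².
True-score variance = [0.70 + 0.82] − 1.44 = 1.52 − 1.44 = 0.08.
Reliability = 0.08 / 0.56 = 0.143.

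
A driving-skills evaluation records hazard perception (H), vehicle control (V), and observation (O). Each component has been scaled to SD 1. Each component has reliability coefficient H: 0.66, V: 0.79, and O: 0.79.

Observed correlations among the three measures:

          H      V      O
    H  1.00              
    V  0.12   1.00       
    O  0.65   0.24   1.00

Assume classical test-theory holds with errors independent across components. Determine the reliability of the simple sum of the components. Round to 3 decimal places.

Var(H+V+O) = 3 + 2·[0.12 + 0.65 + 0.24] = 3 + 2.02 = 5.02.
Under uncorrelated errors the observed covariances equal the true-score covariances, so only the own-variance terms attenuate.
True-score variance = [0.66 + 0.79 + 0.79] + 2.02 = 2.24 + 2.02 = 4.26.
Reliability = 4.26 / 5.02 = 0.849.

0.849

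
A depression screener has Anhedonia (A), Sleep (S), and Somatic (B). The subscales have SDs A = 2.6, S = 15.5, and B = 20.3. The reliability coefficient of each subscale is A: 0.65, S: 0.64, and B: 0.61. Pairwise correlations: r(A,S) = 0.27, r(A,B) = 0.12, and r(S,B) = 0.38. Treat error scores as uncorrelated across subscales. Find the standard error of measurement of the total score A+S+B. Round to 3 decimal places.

15.798

Var(total) = 659.1 + 273.563 = 932.663.
True-score variance = 409.529 + 273.563 = 683.092, so reliability = 0.7324.
Error variance = 932.663 − 683.092 = 249.571; SEM = √249.571 = 15.798.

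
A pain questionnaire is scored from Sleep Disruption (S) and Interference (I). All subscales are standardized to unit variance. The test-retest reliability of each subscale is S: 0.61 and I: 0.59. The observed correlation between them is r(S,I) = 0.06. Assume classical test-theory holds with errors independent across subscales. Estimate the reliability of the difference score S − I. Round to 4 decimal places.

0.5745

Var(S−I) = 1 + 1 − 2·0.06 = 2 − 0.12 = 1.88.
With uncorrelated errors the cross-covariances are all true-score covariance, so they carry over unchanged; only the diagonal terms shrink to ρᵢσᵢ².
True-score variance = [0.61 + 0.59] − 0.12 = 1.2 − 0.12 = 1.08.
Reliability = 1.08 / 1.88 = 0.5745.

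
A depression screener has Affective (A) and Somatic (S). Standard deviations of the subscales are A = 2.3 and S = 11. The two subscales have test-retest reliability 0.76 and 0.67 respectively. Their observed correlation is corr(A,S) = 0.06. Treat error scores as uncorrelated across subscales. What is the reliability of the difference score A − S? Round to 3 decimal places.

0.666

Var(A−S) = 2.3² + 11² − 2·2.3·11·0.06 = 126.29 − 3.036 = 123.254.
Under uncorrelated errors the observed covariances equal the true-score covariances, so only the own-variance terms attenuate.
True-score variance = [2.3²·0.76 + 11²·0.67] − 3.036 = 85.0904 − 3.036 = 82.0544.
Reliability = 82.0544 / 123.254 = 0.666.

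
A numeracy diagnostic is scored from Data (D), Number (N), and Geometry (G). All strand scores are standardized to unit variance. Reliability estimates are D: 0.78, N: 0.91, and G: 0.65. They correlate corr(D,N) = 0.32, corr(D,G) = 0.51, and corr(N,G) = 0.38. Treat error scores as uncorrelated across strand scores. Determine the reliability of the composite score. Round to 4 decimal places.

Var(D+N+G) = 3 + 2·[0.32 + 0.51 + 0.38] = 3 + 2.42 = 5.42.
With uncorrelated errors the cross-covariances are all true-score covariance, so they carry over unchanged; only the diagonal terms shrink to ρᵢσᵢ².
True-score variance = [0.78 + 0.91 + 0.65] + 2.42 = 2.34 + 2.42 = 4.76.
Reliability = 4.76 / 5.42 = 0.8782.

0.8782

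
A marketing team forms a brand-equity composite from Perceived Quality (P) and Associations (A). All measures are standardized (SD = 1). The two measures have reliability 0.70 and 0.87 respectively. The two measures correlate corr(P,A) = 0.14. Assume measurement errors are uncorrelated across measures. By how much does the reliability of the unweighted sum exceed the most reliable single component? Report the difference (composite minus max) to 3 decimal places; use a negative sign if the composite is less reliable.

Var(sum) = 2 + 0.28 = 2.28; true-score variance = 1.57 + 0.28 = 1.85; composite reliability = 0.8114.
Max component reliability = 0.8700.
Difference = 0.8114 − 0.8700 = -0.059.

-0.059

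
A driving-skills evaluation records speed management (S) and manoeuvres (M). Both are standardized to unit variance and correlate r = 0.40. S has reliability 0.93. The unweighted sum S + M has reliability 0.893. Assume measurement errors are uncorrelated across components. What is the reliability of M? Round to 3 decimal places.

0.770

Var(S+M) = 2 + 2·0.40 = 2.800.
True-score variance = ρ_S + ρ_M + 2·0.40, so 0.893 = (0.93 + ρ_M + 0.80) / 2.800.
ρ_M = 0.893·2.800 − 0.93 − 0.80 = 0.770.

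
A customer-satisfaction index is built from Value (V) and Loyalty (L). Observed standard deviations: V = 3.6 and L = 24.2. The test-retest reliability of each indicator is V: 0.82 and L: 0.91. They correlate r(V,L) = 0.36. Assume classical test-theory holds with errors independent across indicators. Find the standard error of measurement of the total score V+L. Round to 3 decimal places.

Var(total) = 598.6 + 62.7264 = 661.326.
True-score variance = 543.56 + 62.7264 = 606.286, so reliability = 0.9168.
Error variance = 661.326 − 606.286 = 55.0404; SEM = √55.0404 = 7.419.

7.419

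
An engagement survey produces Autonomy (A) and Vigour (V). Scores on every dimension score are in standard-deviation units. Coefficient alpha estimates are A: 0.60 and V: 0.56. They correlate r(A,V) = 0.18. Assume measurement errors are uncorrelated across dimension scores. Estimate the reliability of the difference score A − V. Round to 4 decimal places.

Var(A−V) = 1 + 1 − 2·0.18 = 2 − 0.36 = 1.64.
Because errors are independent across components, Cov(Tᵢ,Tⱼ) = Cov(Xᵢ,Xⱼ); the off-diagonal part of the true-score variance is the same as above.
True-score variance = [0.60 + 0.56] − 0.36 = 1.16 − 0.36 = 0.8.
Reliability = 0.8 / 1.64 = 0.4878.

0.4878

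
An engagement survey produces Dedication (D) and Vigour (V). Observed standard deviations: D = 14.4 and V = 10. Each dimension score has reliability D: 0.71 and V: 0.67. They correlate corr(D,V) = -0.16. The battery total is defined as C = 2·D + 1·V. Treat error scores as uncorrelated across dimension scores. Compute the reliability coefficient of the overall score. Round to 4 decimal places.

0.6733

Var(C) = 2²·14.4² + 10² + 2·[2·14.4·10·(-0.16)] = 929.44 − 92.16 = 837.28.
Because errors are independent across components, Cov(Tᵢ,Tⱼ) = Cov(Xᵢ,Xⱼ); the off-diagonal part of the true-score variance is the same as above.
True-score variance = [2²·14.4²·0.71 + 10²·0.67] − 92.16 = 655.902 − 92.16 = 563.742.
Reliability = 563.742 / 837.28 = 0.6733.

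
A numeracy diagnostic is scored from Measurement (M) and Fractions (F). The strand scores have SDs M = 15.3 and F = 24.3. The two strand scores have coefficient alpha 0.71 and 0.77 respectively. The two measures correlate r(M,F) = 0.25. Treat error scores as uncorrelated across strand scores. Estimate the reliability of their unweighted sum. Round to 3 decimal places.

Var(M+F) = 15.3² + 24.3² + 2·[15.3·24.3·0.25] = 824.58 + 185.895 = 1010.48.
With uncorrelated errors the cross-covariances are all true-score covariance, so they carry over unchanged; only the diagonal terms shrink to ρᵢσᵢ².
True-score variance = [15.3²·0.71 + 24.3²·0.77] + 185.895 = 620.881 + 185.895 = 806.776.
Reliability = 806.776 / 1010.48 = 0.798.

0.798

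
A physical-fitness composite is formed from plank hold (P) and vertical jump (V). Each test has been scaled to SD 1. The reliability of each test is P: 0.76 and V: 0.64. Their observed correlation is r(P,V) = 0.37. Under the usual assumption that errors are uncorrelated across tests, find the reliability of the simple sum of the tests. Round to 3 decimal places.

0.781

Var(P+V) = 2 + 2·[0.37] = 2 + 0.74 = 2.74.
Under uncorrelated errors the observed covariances equal the true-score covariances, so only the own-variance terms attenuate.
True-score variance = [0.76 + 0.64] + 0.74 = 1.4 + 0.74 = 2.14.
Reliability = 2.14 / 2.74 = 0.781.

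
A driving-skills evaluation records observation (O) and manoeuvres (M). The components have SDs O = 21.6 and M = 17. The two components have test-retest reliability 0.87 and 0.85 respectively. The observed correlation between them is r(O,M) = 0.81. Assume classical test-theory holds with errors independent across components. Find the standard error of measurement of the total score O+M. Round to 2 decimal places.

10.20

Var(total) = 755.56 + 594.864 = 1350.42.
True-score variance = 651.557 + 594.864 = 1246.42, so reliability = 0.9230.
Error variance = 1350.42 − 1246.42 = 104.003; SEM = √104.003 = 10.20.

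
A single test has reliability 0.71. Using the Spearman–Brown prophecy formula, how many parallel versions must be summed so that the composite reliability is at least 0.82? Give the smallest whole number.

k ≥ ρ*(1−ρ₁)/(ρ₁(1−ρ*)) = 0.82·0.29 / (0.71·0.18) = 1.861.
Smallest integer k = 2.

2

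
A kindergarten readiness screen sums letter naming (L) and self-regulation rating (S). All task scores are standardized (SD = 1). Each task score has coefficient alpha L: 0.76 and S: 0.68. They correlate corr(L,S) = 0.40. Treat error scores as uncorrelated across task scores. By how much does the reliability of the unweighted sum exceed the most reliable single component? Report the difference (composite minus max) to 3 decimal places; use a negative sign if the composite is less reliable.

0.040

Var(sum) = 2 + 0.8 = 2.8; true-score variance = 1.44 + 0.8 = 2.24; composite reliability = 0.8000.
Max component reliability = 0.7600.
Difference = 0.8000 − 0.7600 = 0.040.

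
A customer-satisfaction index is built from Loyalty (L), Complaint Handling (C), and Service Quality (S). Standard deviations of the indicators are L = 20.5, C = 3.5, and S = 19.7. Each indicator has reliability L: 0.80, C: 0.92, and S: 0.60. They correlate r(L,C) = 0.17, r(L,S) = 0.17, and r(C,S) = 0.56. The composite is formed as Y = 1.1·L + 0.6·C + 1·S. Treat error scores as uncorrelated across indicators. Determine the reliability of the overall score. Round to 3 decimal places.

0.769

Var(Y) = 1.1²·20.5² + 0.6²·3.5² + 19.7² + 2·[0.66·20.5·3.5·0.17 + 1.1·20.5·19.7·0.17 + 0.6·3.5·19.7·0.56] = 901.003 + 213.475 = 1114.48.
Under uncorrelated errors the observed covariances equal the true-score covariances, so only the own-variance terms attenuate.
True-score variance = [1.1²·20.5²·0.80 + 0.6²·3.5²·0.92 + 19.7²·0.60] + 213.475 = 643.713 + 213.475 = 857.188.
Reliability = 857.188 / 1114.48 = 0.769.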